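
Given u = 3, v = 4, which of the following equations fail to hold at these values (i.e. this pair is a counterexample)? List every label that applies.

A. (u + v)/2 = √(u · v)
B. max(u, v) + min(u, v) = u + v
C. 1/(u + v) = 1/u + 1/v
Evaluating each claim at the given values:
A. LHS = 7/2, RHS = 2·√(3) ≈ 3.464 → fails here (LHS ≠ RHS)
B. LHS = 7, RHS = 7 → holds here (LHS = RHS)
C. LHS = 1/7, RHS = 7/12 → fails here (LHS ≠ RHS)

Answer: A, C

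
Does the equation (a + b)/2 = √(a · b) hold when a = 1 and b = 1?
Substituting a = 1, b = 1:

LHS = (1 + 1)/2 = 1
RHS = √(1 · 1) = 1

LHS = RHS, so the equation holds at this point.

Answer: Holds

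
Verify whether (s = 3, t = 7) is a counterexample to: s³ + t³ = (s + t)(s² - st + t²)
No

Substituting s = 3, t = 7:
LHS = 3³ + 7³ = 370
RHS = (3 + 7)(3² - 3·7 + 7²) = 370

The sides agree, so this pair does not disprove the claim.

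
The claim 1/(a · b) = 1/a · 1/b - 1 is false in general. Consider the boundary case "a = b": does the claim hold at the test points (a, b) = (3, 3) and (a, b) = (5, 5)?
No, fails at both test points

At (3, 3): LHS = 1/9 ≠ RHS = -8/9
At (5, 5): LHS = 1/25 ≠ RHS = -24/25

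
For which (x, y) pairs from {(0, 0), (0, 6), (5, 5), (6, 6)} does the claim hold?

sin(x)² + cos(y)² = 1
Testing each pair:
(0, 0): LHS = 1, RHS = 1 → holds
(0, 6): LHS = cos(6)² ≈ 0.9219, RHS = 1 → fails
(5, 5): LHS = cos(5)² + sin(5)² = 1, RHS = 1 → holds
(6, 6): LHS = sin(6)² + cos(6)² = 1, RHS = 1 → holds

3 of 4 pairs satisfy the claim.

Answer: (0, 0), (5, 5), (6, 6)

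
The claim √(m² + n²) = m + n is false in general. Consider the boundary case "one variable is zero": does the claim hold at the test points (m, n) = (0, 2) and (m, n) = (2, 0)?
At (0, 2): LHS = 2, RHS = 2 → equal
At (2, 0): LHS = 2, RHS = 2 → equal

So the claim does hold at both of these boundary points, even though it is not an identity.

Answer: Yes, holds at both test points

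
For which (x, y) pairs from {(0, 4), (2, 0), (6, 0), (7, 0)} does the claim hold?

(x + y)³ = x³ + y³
All pairs

Testing each pair:
(0, 4): LHS = 64, RHS = 64 → holds
(2, 0): LHS = 8, RHS = 8 → holds
(6, 0): LHS = 216, RHS = 216 → holds
(7, 0): LHS = 343, RHS = 343 → holds

Every pair satisfies the claim.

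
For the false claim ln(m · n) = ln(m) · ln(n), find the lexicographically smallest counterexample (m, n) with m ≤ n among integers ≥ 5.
(m, n) = (5, 5)

Substituting (5, 5) into the claim:
LHS = ln(5 · 5) = ln(25) ≈ 3.219
RHS = ln(5) · ln(5) = ln(5)² ≈ 2.59

Since LHS ≠ RHS, this pair disproves the claim, and no lexicographically smaller pair (m ≤ n, integers ≥ 5) does.

For instance (6, 9) is also a counterexample (LHS = ln(54) ≈ 3.989, RHS = ln(6)·ln(9) ≈ 3.937), but it's lexicographically larger.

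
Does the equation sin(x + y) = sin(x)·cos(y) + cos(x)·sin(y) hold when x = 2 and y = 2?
Holds

Substituting x = 2, y = 2:

LHS = sin(2 + 2) = sin(4) ≈ -0.7568
RHS = sin(2)·cos(2) + cos(2)·sin(2) = 2·sin(2)·cos(2) ≈ -0.7568

LHS = RHS, so the equation holds at this point.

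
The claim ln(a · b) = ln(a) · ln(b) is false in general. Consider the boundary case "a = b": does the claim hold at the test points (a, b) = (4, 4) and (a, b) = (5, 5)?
No, fails at both test points

At (4, 4): LHS = ln(16) ≈ 2.773 ≠ RHS = ln(4)² ≈ 1.922
At (5, 5): LHS = ln(25) ≈ 3.219 ≠ RHS = ln(5)² ≈ 2.59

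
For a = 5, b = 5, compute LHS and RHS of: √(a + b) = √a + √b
LHS = √(5 + 5) = √(10) ≈ 3.162
RHS = √5 + √5 = 2·√(5) ≈ 4.472

LHS ≠ RHS (they differ by about 1.31), so the equation does not hold here.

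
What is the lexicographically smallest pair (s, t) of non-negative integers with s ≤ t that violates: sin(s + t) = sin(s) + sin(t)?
At (0, 1): both sides equal sin(1) ≈ 0.8415, so it holds there.
At (0, 3): both sides equal sin(3) ≈ 0.1411, so it holds there.

Substituting (1, 1) into the claim:
LHS = sin(1 + 1) = sin(2) ≈ 0.9093
RHS = sin(1) + sin(1) = 2·sin(1) ≈ 1.683

Since LHS ≠ RHS, this pair disproves the claim, and no lexicographically smaller pair (s ≤ t, non-negative integers) does.

For instance (1, 6) is also a counterexample (LHS = sin(7) ≈ 0.657, RHS = sin(6) + sin(1) ≈ 0.5621), but it's lexicographically larger.

Answer: (s, t) = (1, 1)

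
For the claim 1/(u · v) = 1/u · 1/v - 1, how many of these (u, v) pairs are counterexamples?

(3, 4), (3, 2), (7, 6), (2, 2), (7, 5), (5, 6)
Testing each pair:
(3, 4): LHS = 1/12, RHS = -11/12 → counterexample
(3, 2): LHS = 1/6, RHS = -5/6 → counterexample
(7, 6): LHS = 1/42, RHS = -41/42 → counterexample
(2, 2): LHS = 1/4, RHS = -3/4 → counterexample
(7, 5): LHS = 1/35, RHS = -34/35 → counterexample
(5, 6): LHS = 1/30, RHS = -29/30 → counterexample

That makes 6 counterexamples.

Answer: 6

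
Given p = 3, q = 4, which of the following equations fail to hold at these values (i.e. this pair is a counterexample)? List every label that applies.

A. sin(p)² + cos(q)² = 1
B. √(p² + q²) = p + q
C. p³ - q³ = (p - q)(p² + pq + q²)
Evaluating each claim at the given values:
A. LHS = sin(3)² + cos(4)² ≈ 0.4472, RHS = 1 → fails here (LHS ≠ RHS)
B. LHS = 5, RHS = 7 → fails here (LHS ≠ RHS)
C. LHS = -37, RHS = -37 → holds here (LHS = RHS)

Answer: A, B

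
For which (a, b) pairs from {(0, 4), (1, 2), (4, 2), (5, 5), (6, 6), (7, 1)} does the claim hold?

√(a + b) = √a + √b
(0, 4)

Testing each pair:
(0, 4): LHS = 2, RHS = 2 → holds
(1, 2): LHS = √(3) ≈ 1.732, RHS = 1 + √(2) ≈ 2.414 → fails
(4, 2): LHS = √(6) ≈ 2.449, RHS = √(2) + 2 ≈ 3.414 → fails
(5, 5): LHS = √(10) ≈ 3.162, RHS = 2·√(5) ≈ 4.472 → fails
(6, 6): LHS = 2·√(3) ≈ 3.464, RHS = 2·√(6) ≈ 4.899 → fails
(7, 1): LHS = 2·√(2) ≈ 2.828, RHS = 1 + √(7) ≈ 3.646 → fails

1 of 6 pairs satisfies the claim.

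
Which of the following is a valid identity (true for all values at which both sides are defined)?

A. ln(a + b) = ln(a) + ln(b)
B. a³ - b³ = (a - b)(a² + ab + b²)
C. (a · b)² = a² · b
A: fails at (3, 3) — LHS = ln(6) ≈ 1.792, RHS = 2·ln(3) ≈ 2.197.
B: holds — e.g. at (2, 3), both sides equal -19.
C: fails at (1, 3) — LHS = 9, RHS = 3.

Answer: B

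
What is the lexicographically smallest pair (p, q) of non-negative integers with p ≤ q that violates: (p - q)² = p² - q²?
At (0, 0): both sides equal 0, so it holds there.

Substituting (0, 1) into the claim:
LHS = (0 - 1)² = 1
RHS = 0² - 1² = -1

Since LHS ≠ RHS, this pair disproves the claim, and no lexicographically smaller pair (p ≤ q, non-negative integers) does.

For instance (0, 5) is also a counterexample (LHS = 25, RHS = -25), but it's lexicographically larger.

Answer: (p, q) = (0, 1)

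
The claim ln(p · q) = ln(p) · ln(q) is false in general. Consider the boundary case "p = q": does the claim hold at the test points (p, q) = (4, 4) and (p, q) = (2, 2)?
At (4, 4): LHS = ln(16) ≈ 2.773 ≠ RHS = ln(4)² ≈ 1.922
At (2, 2): LHS = ln(4) ≈ 1.386 ≠ RHS = ln(2)² ≈ 0.4805

Answer: No, fails at both test points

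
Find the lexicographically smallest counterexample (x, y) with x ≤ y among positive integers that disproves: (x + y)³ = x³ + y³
Substituting (1, 1) into the claim:
LHS = (1 + 1)³ = 8
RHS = 1³ + 1³ = 2

Since LHS ≠ RHS, this pair disproves the claim, and no lexicographically smaller pair (x ≤ y, positive integers) does.

For instance (4, 4) is also a counterexample (LHS = 512, RHS = 128), but it's lexicographically larger.

Answer: (x, y) = (1, 1)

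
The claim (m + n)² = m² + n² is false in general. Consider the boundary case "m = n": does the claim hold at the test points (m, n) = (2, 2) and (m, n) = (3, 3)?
At (2, 2): LHS = 16 ≠ RHS = 8
At (3, 3): LHS = 36 ≠ RHS = 18

Answer: No, fails at both test points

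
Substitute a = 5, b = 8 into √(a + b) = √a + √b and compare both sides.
LHS = √(5 + 8) = √(13) ≈ 3.606
RHS = √5 + √8 = √(5) + 2·√(2) ≈ 5.064

LHS ≠ RHS (they differ by about 1.459), so the equation does not hold here.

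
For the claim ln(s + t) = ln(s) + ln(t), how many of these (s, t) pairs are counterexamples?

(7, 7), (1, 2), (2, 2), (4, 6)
Testing each pair:
(7, 7): LHS = ln(14) ≈ 2.639, RHS = 2·ln(7) ≈ 3.892 → counterexample
(1, 2): LHS = ln(3) ≈ 1.099, RHS = ln(2) ≈ 0.6931 → counterexample
(2, 2): LHS = ln(4) ≈ 1.386, RHS = 2·ln(2) ≈ 1.386 → satisfies claim
(4, 6): LHS = ln(10) ≈ 2.303, RHS = ln(4) + ln(6) ≈ 3.178 → counterexample

That makes 3 counterexamples.

Answer: 3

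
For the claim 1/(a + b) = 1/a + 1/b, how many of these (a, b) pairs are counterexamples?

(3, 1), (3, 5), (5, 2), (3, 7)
4

Testing each pair:
(3, 1): LHS = 1/4, RHS = 4/3 → counterexample
(3, 5): LHS = 1/8, RHS = 8/15 → counterexample
(5, 2): LHS = 1/7, RHS = 7/10 → counterexample
(3, 7): LHS = 1/10, RHS = 10/21 → counterexample

That makes 4 counterexamples.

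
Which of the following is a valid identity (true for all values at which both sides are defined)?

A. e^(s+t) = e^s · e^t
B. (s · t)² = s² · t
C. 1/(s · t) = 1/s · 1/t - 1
A

A: holds — e.g. at (1, 3), both sides equal e^4 ≈ 54.6.
B: fails at (4, 4) — LHS = 256, RHS = 64.
C: fails at (6, 7) — LHS = 1/42, RHS = -41/42.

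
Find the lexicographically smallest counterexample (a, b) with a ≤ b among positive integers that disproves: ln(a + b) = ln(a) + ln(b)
(a, b) = (1, 1)

Substituting (1, 1) into the claim:
LHS = ln(1 + 1) = ln(2) ≈ 0.6931
RHS = ln(1) + ln(1) = 0

Since LHS ≠ RHS, this pair disproves the claim, and no lexicographically smaller pair (a ≤ b, positive integers) does.

For instance (5, 6) is also a counterexample (LHS = ln(11) ≈ 2.398, RHS = ln(5) + ln(6) ≈ 3.401), but it's lexicographically larger.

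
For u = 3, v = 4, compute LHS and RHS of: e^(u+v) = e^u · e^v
LHS = e^(3+4) = e^7 ≈ 1097
RHS = e^3 · e^4 = e^7 ≈ 1097

LHS = RHS: the two sides agree.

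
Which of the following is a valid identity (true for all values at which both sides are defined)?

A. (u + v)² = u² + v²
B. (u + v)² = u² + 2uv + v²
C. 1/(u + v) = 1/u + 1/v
B

A: fails at (5, 5) — LHS = 100, RHS = 50.
B: holds — e.g. at (3, 7), both sides equal 100.
C: fails at (2, 7) — LHS = 1/9, RHS = 9/14.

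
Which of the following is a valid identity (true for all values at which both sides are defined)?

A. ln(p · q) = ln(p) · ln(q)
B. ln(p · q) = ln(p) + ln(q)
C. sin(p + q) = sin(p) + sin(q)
B

A: fails at (5, 5) — LHS = ln(25) ≈ 3.219, RHS = ln(5)² ≈ 2.59.
B: holds — e.g. at (2, 2), both sides equal ln(4) ≈ 1.386.
C: fails at (3, 7) — LHS = sin(10) ≈ -0.544, RHS = sin(3) + sin(7) ≈ 0.7981.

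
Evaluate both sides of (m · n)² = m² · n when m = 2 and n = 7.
LHS = (2 · 7)² = 196
RHS = 2² · 7 = 28

LHS ≠ RHS, so the equation does not hold here.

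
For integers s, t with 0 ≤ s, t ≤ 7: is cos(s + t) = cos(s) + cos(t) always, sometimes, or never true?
Never true

The claim fails for every pair in the range. For instance at (s, t) = (2, 0): LHS = cos(2) ≈ -0.4161, RHS = cos(2) + 1 ≈ 0.5839.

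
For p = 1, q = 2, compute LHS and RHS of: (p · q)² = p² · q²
LHS = (1 · 2)² = 4
RHS = 1² · 2² = 4

LHS = RHS: the two sides agree.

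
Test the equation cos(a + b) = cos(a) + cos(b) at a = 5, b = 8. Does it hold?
Fails

Substituting a = 5, b = 8:

LHS = cos(5 + 8) = cos(13) ≈ 0.9074
RHS = cos(5) + cos(8) ≈ 0.1382

LHS ≠ RHS, so the equation does not hold at this point.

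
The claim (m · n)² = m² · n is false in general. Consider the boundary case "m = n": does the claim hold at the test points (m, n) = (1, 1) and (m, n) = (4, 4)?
Only at (1, 1)

At (1, 1): LHS = 1, RHS = 1 → equal
At (4, 4): LHS = 256 ≠ RHS = 64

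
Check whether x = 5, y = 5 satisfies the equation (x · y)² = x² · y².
Holds

Substituting x = 5, y = 5:

LHS = (5 · 5)² = 625
RHS = 5² · 5² = 625

LHS = RHS, so the equation holds at this point.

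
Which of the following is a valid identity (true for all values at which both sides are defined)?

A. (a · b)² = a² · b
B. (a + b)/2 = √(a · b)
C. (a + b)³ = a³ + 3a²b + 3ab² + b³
C

A: fails at (2, 7) — LHS = 196, RHS = 28.
B: fails at (1, 4) — LHS = 5/2, RHS = 2.
C: holds — e.g. at (1, 1), both sides equal 8.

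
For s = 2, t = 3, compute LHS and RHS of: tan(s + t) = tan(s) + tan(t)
LHS = tan(2 + 3) = tan(5) ≈ -3.381
RHS = tan(2) + tan(3) ≈ -2.328

LHS ≠ RHS (they differ by about 1.053), so the equation does not hold here.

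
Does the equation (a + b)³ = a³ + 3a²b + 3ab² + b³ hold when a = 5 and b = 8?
Holds

Substituting a = 5, b = 8:

LHS = (5 + 8)³ = 2197
RHS = 5³ + 3·5²·8 + 3·5·8² + 8³ = 2197

LHS = RHS, so the equation holds at this point.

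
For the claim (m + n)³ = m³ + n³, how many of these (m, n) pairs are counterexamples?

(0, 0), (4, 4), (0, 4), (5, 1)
Testing each pair:
(0, 0): LHS = 0, RHS = 0 → satisfies claim
(4, 4): LHS = 512, RHS = 128 → counterexample
(0, 4): LHS = 64, RHS = 64 → satisfies claim
(5, 1): LHS = 216, RHS = 126 → counterexample

That makes 2 counterexamples.

Answer: 2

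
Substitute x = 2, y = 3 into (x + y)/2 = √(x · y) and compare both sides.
LHS = (2 + 3)/2 = 5/2
RHS = √(2 · 3) = √(6) ≈ 2.449

LHS ≠ RHS (they differ by about 0.05051), so the equation does not hold here.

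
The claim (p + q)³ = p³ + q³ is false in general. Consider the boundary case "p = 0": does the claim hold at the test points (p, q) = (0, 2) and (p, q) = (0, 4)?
Yes, holds at both test points

At (0, 2): LHS = 8, RHS = 8 → equal
At (0, 4): LHS = 64, RHS = 64 → equal

So the claim does hold at both of these boundary points, even though it is not an identity.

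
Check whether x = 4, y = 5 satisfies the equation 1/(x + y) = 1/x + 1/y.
Fails

Substituting x = 4, y = 5:

LHS = 1/(4 + 5) = 1/9
RHS = 1/4 + 1/5 = 9/20

LHS ≠ RHS, so the equation does not hold at this point.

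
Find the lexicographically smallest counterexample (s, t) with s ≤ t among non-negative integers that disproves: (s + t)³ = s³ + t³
At (0, 1): both sides equal 1, so it holds there.
At (0, 4): both sides equal 64, so it holds there.

Substituting (1, 1) into the claim:
LHS = (1 + 1)³ = 8
RHS = 1³ + 1³ = 2

Since LHS ≠ RHS, this pair disproves the claim, and no lexicographically smaller pair (s ≤ t, non-negative integers) does.

For instance (2, 6) is also a counterexample (LHS = 512, RHS = 224), but it's lexicographically larger.

Answer: (s, t) = (1, 1)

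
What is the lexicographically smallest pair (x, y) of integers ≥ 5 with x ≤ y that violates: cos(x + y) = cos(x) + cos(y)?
(x, y) = (5, 5)

Substituting (5, 5) into the claim:
LHS = cos(5 + 5) = cos(10) ≈ -0.8391
RHS = cos(5) + cos(5) = 2·cos(5) ≈ 0.5673

Since LHS ≠ RHS, this pair disproves the claim, and no lexicographically smaller pair (x ≤ y, integers ≥ 5) does.

For instance (8, 9) is also a counterexample (LHS = cos(17) ≈ -0.2752, RHS = cos(9) + cos(8) ≈ -1.057), but it's lexicographically larger.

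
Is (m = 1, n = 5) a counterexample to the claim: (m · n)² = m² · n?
Substituting m = 1, n = 5:
LHS = (1 · 5)² = 25
RHS = 1² · 5 = 5

Since LHS ≠ RHS, this pair disproves the claim.

Answer: Yes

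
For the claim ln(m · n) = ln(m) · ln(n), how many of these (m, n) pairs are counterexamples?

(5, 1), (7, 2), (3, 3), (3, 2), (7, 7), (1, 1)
Testing each pair:
(5, 1): LHS = ln(5) ≈ 1.609, RHS = 0 → counterexample
(7, 2): LHS = ln(14) ≈ 2.639, RHS = ln(2)·ln(7) ≈ 1.349 → counterexample
(3, 3): LHS = ln(9) ≈ 2.197, RHS = ln(3)² ≈ 1.207 → counterexample
(3, 2): LHS = ln(6) ≈ 1.792, RHS = ln(2)·ln(3) ≈ 0.7615 → counterexample
(7, 7): LHS = ln(49) ≈ 3.892, RHS = ln(7)² ≈ 3.787 → counterexample
(1, 1): LHS = 0, RHS = 0 → satisfies claim

That makes 5 counterexamples.

Answer: 5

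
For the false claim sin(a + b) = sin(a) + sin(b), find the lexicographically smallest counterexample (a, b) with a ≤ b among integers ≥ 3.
Substituting (3, 3) into the claim:
LHS = sin(3 + 3) = sin(6) ≈ -0.2794
RHS = sin(3) + sin(3) = 2·sin(3) ≈ 0.2822

Since LHS ≠ RHS, this pair disproves the claim, and no lexicographically smaller pair (a ≤ b, integers ≥ 3) does.

For instance (4, 5) is also a counterexample (LHS = sin(9) ≈ 0.4121, RHS = sin(5) + sin(4) ≈ -1.716), but it's lexicographically larger.

Answer: (a, b) = (3, 3)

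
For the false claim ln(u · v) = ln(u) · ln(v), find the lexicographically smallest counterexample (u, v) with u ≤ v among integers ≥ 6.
(u, v) = (6, 6)

Substituting (6, 6) into the claim:
LHS = ln(6 · 6) = ln(36) ≈ 3.584
RHS = ln(6) · ln(6) = ln(6)² ≈ 3.21

Since LHS ≠ RHS, this pair disproves the claim, and no lexicographically smaller pair (u ≤ v, integers ≥ 6) does.

For instance (11, 13) is also a counterexample (LHS = ln(143) ≈ 4.963, RHS = ln(11)·ln(13) ≈ 6.15), but it's lexicographically larger.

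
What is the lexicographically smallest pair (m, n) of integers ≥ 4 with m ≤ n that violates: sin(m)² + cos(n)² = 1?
(m, n) = (4, 5)

At (4, 4): both sides equal 1, so it holds there.

Substituting (4, 5) into the claim:
LHS = sin(4)² + cos(5)² ≈ 0.6532
RHS = 1

Since LHS ≠ RHS, this pair disproves the claim, and no lexicographically smaller pair (m ≤ n, integers ≥ 4) does.

For instance (5, 6) is also a counterexample (LHS = sin(5)² + cos(6)² ≈ 1.841, RHS = 1), but it's lexicographically larger.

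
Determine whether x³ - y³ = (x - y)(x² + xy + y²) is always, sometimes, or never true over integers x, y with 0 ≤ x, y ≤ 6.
The identity holds for every pair in the range. For instance at (x, y) = (2, 5): both sides equal -117.

Answer: Always true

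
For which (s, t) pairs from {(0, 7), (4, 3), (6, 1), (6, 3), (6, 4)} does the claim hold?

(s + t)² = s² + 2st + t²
Testing each pair:
(0, 7): LHS = 49, RHS = 49 → holds
(4, 3): LHS = 49, RHS = 49 → holds
(6, 1): LHS = 49, RHS = 49 → holds
(6, 3): LHS = 81, RHS = 81 → holds
(6, 4): LHS = 100, RHS = 100 → holds

Every pair satisfies the claim.

Answer: All pairs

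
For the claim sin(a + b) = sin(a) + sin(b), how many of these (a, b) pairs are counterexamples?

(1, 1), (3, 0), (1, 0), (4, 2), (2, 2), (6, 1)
Testing each pair:
(1, 1): LHS = sin(2) ≈ 0.9093, RHS = 2·sin(1) ≈ 1.683 → counterexample
(3, 0): LHS = sin(3) ≈ 0.1411, RHS = sin(3) ≈ 0.1411 → satisfies claim
(1, 0): LHS = sin(1) ≈ 0.8415, RHS = sin(1) ≈ 0.8415 → satisfies claim
(4, 2): LHS = sin(6) ≈ -0.2794, RHS = sin(4) + sin(2) ≈ 0.1525 → counterexample
(2, 2): LHS = sin(4) ≈ -0.7568, RHS = 2·sin(2) ≈ 1.819 → counterexample
(6, 1): LHS = sin(7) ≈ 0.657, RHS = sin(6) + sin(1) ≈ 0.5621 → counterexample

That makes 4 counterexamples.

Answer: 4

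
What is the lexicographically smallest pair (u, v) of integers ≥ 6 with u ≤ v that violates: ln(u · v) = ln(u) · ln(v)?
Substituting (6, 6) into the claim:
LHS = ln(6 · 6) = ln(36) ≈ 3.584
RHS = ln(6) · ln(6) = ln(6)² ≈ 3.21

Since LHS ≠ RHS, this pair disproves the claim, and no lexicographically smaller pair (u ≤ v, integers ≥ 6) does.

For instance (6, 12) is also a counterexample (LHS = ln(72) ≈ 4.277, RHS = ln(6)·ln(12) ≈ 4.452), but it's lexicographically larger.

Answer: (u, v) = (6, 6)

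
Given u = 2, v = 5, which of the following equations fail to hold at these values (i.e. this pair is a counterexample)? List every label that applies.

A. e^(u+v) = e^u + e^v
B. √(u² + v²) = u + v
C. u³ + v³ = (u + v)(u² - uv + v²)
Evaluating each claim at the given values:
A. LHS = e^7 ≈ 1097, RHS = e^2 + e^5 ≈ 155.8 → fails here (LHS ≠ RHS)
B. LHS = √(29) ≈ 5.385, RHS = 7 → fails here (LHS ≠ RHS)
C. LHS = 133, RHS = 133 → holds here (LHS = RHS)

Answer: A, B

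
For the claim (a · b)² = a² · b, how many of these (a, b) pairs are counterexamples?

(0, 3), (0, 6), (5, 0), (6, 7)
Testing each pair:
(0, 3): LHS = 0, RHS = 0 → satisfies claim
(0, 6): LHS = 0, RHS = 0 → satisfies claim
(5, 0): LHS = 0, RHS = 0 → satisfies claim
(6, 7): LHS = 1764, RHS = 252 → counterexample

That makes 1 counterexample.

Answer: 1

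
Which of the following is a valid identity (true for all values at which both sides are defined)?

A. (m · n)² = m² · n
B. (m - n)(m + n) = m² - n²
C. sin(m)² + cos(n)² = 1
B

A: fails at (6, 7) — LHS = 1764, RHS = 252.
B: holds — e.g. at (6, 7), both sides equal -13.
C: fails at (5, 8) — LHS = cos(8)² + sin(5)² ≈ 0.9407, RHS = 1.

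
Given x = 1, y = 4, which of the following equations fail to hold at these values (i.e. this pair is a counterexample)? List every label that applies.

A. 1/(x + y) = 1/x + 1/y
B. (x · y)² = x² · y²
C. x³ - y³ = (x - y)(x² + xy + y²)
A

Evaluating each claim at the given values:
A. LHS = 1/5, RHS = 5/4 → fails here (LHS ≠ RHS)
B. LHS = 16, RHS = 16 → holds here (LHS = RHS)
C. LHS = -63, RHS = -63 → holds here (LHS = RHS)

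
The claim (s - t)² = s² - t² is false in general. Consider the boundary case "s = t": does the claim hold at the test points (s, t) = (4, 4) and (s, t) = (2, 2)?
Yes, holds at both test points

At (4, 4): LHS = 0, RHS = 0 → equal
At (2, 2): LHS = 0, RHS = 0 → equal

So the claim does hold at both of these boundary points, even though it is not an identity.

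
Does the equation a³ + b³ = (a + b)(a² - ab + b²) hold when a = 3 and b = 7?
Holds

Substituting a = 3, b = 7:

LHS = 3³ + 7³ = 370
RHS = (3 + 7)(3² - 3·7 + 7²) = 370

LHS = RHS, so the equation holds at this point.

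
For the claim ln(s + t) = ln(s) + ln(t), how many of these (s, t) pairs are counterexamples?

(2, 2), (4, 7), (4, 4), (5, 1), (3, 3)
Testing each pair:
(2, 2): LHS = ln(4) ≈ 1.386, RHS = 2·ln(2) ≈ 1.386 → satisfies claim
(4, 7): LHS = ln(11) ≈ 2.398, RHS = ln(4) + ln(7) ≈ 3.332 → counterexample
(4, 4): LHS = ln(8) ≈ 2.079, RHS = 2·ln(4) ≈ 2.773 → counterexample
(5, 1): LHS = ln(6) ≈ 1.792, RHS = ln(5) ≈ 1.609 → counterexample
(3, 3): LHS = ln(6) ≈ 1.792, RHS = 2·ln(3) ≈ 2.197 → counterexample

That makes 4 counterexamples.

Answer: 4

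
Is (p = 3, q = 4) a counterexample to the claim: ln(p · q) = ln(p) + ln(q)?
No

Substituting p = 3, q = 4:
LHS = ln(3 · 4) = ln(12) ≈ 2.485
RHS = ln(3) + ln(4) ≈ 2.485

The sides agree, so this pair does not disprove the claim.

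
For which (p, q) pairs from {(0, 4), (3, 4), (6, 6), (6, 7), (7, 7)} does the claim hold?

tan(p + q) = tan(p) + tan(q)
Testing each pair:
(0, 4): LHS = tan(4) ≈ 1.158, RHS = tan(4) ≈ 1.158 → holds
(3, 4): LHS = tan(7) ≈ 0.8714, RHS = tan(3) + tan(4) ≈ 1.015 → fails
(6, 6): LHS = tan(12) ≈ -0.6359, RHS = 2·tan(6) ≈ -0.582 → fails
(6, 7): LHS = tan(13) ≈ 0.463, RHS = tan(6) + tan(7) ≈ 0.5804 → fails
(7, 7): LHS = tan(14) ≈ 7.245, RHS = 2·tan(7) ≈ 1.743 → fails

1 of 5 pairs satisfies the claim.

Answer: (0, 4)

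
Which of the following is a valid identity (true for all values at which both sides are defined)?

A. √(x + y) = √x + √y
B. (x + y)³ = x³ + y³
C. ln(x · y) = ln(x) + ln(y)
C

A: fails at (3, 3) — LHS = √(6) ≈ 2.449, RHS = 2·√(3) ≈ 3.464.
B: fails at (3, 3) — LHS = 216, RHS = 54.
C: holds — e.g. at (3, 5), both sides equal ln(15) ≈ 2.708.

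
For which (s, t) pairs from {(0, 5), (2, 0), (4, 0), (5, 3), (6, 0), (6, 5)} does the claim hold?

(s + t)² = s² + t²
Testing each pair:
(0, 5): LHS = 25, RHS = 25 → holds
(2, 0): LHS = 4, RHS = 4 → holds
(4, 0): LHS = 16, RHS = 16 → holds
(5, 3): LHS = 64, RHS = 34 → fails
(6, 0): LHS = 36, RHS = 36 → holds
(6, 5): LHS = 121, RHS = 61 → fails

4 of 6 pairs satisfy the claim.

Answer: (0, 5), (2, 0), (4, 0), (6, 0)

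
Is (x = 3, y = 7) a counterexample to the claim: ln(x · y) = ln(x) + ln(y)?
Substituting x = 3, y = 7:
LHS = ln(3 · 7) = ln(21) ≈ 3.045
RHS = ln(3) + ln(7) ≈ 3.045

The sides agree, so this pair does not disprove the claim.

Answer: No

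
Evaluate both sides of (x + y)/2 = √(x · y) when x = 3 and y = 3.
LHS = (3 + 3)/2 = 3
RHS = √(3 · 3) = 3

LHS = RHS: the two sides agree.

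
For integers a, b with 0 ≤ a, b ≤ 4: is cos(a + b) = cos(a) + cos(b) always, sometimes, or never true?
The claim fails for every pair in the range. For instance at (a, b) = (2, 3): LHS = cos(5) ≈ 0.2837, RHS = cos(3) + cos(2) ≈ -1.406.

Answer: Never true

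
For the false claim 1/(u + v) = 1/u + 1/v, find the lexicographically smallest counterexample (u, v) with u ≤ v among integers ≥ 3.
(u, v) = (3, 3)

Substituting (3, 3) into the claim:
LHS = 1/(3 + 3) = 1/6
RHS = 1/3 + 1/3 = 2/3

Since LHS ≠ RHS, this pair disproves the claim, and no lexicographically smaller pair (u ≤ v, integers ≥ 3) does.

For instance (4, 9) is also a counterexample (LHS = 1/13, RHS = 13/36), but it's lexicographically larger.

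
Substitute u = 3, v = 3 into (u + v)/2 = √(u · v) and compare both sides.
LHS = (3 + 3)/2 = 3
RHS = √(3 · 3) = 3

LHS = RHS: the two sides agree.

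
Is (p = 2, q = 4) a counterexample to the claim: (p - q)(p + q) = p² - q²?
Substituting p = 2, q = 4:
LHS = (2 - 4)(2 + 4) = -12
RHS = 2² - 4² = -12

The sides agree, so this pair does not disprove the claim.

Answer: No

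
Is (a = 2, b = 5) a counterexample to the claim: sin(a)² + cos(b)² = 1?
Yes

Substituting a = 2, b = 5:
LHS = sin(2)² + cos(5)² ≈ 0.9073
RHS = 1

Since LHS ≠ RHS, this pair disproves the claim.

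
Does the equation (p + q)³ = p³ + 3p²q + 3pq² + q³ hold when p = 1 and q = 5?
Holds

Substituting p = 1, q = 5:

LHS = (1 + 5)³ = 216
RHS = 1³ + 3·1²·5 + 3·1·5² + 5³ = 216

LHS = RHS, so the equation holds at this point.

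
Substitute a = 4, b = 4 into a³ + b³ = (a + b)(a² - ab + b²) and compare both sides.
LHS = 4³ + 4³ = 128
RHS = (4 + 4)(4² - 4·4 + 4²) = 128

LHS = RHS: the two sides agree.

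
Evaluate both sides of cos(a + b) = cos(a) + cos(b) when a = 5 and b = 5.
LHS = cos(5 + 5) = cos(10) ≈ -0.8391
RHS = cos(5) + cos(5) = 2·cos(5) ≈ 0.5673

LHS ≠ RHS (they differ by about 1.406), so the equation does not hold here.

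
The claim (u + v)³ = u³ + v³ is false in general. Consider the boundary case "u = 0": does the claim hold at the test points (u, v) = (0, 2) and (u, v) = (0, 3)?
At (0, 2): LHS = 8, RHS = 8 → equal
At (0, 3): LHS = 27, RHS = 27 → equal

So the claim does hold at both of these boundary points, even though it is not an identity.

Answer: Yes, holds at both test points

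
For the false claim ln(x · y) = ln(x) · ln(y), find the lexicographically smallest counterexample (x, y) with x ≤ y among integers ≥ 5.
(x, y) = (5, 5)

Substituting (5, 5) into the claim:
LHS = ln(5 · 5) = ln(25) ≈ 3.219
RHS = ln(5) · ln(5) = ln(5)² ≈ 2.59

Since LHS ≠ RHS, this pair disproves the claim, and no lexicographically smaller pair (x ≤ y, integers ≥ 5) does.

For instance (9, 9) is also a counterexample (LHS = ln(81) ≈ 4.394, RHS = ln(9)² ≈ 4.828), but it's lexicographically larger.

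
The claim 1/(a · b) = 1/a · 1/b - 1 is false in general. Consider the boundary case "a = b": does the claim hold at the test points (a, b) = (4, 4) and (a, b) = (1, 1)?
At (4, 4): LHS = 1/16 ≠ RHS = -15/16
At (1, 1): LHS = 1 ≠ RHS = 0

Answer: No, fails at both test points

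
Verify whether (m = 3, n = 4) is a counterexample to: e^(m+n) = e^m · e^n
Substituting m = 3, n = 4:
LHS = e^(3+4) = e^7 ≈ 1097
RHS = e^3 · e^4 = e^7 ≈ 1097

The sides agree, so this pair does not disprove the claim.

Answer: No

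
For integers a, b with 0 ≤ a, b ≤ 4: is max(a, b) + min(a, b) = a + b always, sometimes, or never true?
The identity holds for every pair in the range. For instance at (a, b) = (4, 4): both sides equal 8.

Answer: Always true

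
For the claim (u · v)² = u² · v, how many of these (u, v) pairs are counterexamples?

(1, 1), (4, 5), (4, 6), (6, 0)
2

Testing each pair:
(1, 1): LHS = 1, RHS = 1 → satisfies claim
(4, 5): LHS = 400, RHS = 80 → counterexample
(4, 6): LHS = 576, RHS = 96 → counterexample
(6, 0): LHS = 0, RHS = 0 → satisfies claim

That makes 2 counterexamples.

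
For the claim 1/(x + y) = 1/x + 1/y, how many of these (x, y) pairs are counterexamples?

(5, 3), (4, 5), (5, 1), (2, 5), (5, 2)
5

Testing each pair:
(5, 3): LHS = 1/8, RHS = 8/15 → counterexample
(4, 5): LHS = 1/9, RHS = 9/20 → counterexample
(5, 1): LHS = 1/6, RHS = 6/5 → counterexample
(2, 5): LHS = 1/7, RHS = 7/10 → counterexample
(5, 2): LHS = 1/7, RHS = 7/10 → counterexample

That makes 5 counterexamples.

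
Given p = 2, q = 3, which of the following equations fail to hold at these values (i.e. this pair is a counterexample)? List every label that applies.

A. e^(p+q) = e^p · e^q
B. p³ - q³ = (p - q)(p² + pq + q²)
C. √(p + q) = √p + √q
Evaluating each claim at the given values:
A. LHS = e^5 ≈ 148.4, RHS = e^5 ≈ 148.4 → holds here (LHS = RHS)
B. LHS = -19, RHS = -19 → holds here (LHS = RHS)
C. LHS = √(5) ≈ 2.236, RHS = √(2) + √(3) ≈ 3.146 → fails here (LHS ≠ RHS)

Answer: C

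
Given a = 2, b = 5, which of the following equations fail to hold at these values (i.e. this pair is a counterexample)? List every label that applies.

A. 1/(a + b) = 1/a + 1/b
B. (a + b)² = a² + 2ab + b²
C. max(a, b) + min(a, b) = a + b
Evaluating each claim at the given values:
A. LHS = 1/7, RHS = 7/10 → fails here (LHS ≠ RHS)
B. LHS = 49, RHS = 49 → holds here (LHS = RHS)
C. LHS = 7, RHS = 7 → holds here (LHS = RHS)

Answer: A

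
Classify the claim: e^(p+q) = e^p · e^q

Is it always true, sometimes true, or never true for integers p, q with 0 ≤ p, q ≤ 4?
The identity holds for every pair in the range. For instance at (p, q) = (1, 0): both sides equal e ≈ 2.718.

Answer: Always true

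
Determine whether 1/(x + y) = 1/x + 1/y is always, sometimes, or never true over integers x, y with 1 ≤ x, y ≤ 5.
Never true

The claim fails for every pair in the range. For instance at (x, y) = (3, 5): LHS = 1/8, RHS = 8/15.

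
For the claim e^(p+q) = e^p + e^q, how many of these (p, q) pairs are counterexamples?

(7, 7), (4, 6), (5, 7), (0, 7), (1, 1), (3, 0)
Testing each pair:
(7, 7): LHS = e^14 ≈ 1202604.3, RHS = 2·e^7 ≈ 2193 → counterexample
(4, 6): LHS = e^10 ≈ 22026.5, RHS = e^4 + e^6 ≈ 458 → counterexample
(5, 7): LHS = e^12 ≈ 162754.8, RHS = e^5 + e^7 ≈ 1245 → counterexample
(0, 7): LHS = e^7 ≈ 1097, RHS = 1 + e^7 ≈ 1098 → counterexample
(1, 1): LHS = e^2 ≈ 7.389, RHS = 2·e ≈ 5.437 → counterexample
(3, 0): LHS = e^3 ≈ 20.09, RHS = 1 + e^3 ≈ 21.09 → counterexample

That makes 6 counterexamples.

Answer: 6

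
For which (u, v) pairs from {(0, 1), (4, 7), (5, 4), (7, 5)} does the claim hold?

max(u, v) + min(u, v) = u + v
Testing each pair:
(0, 1): LHS = 1, RHS = 1 → holds
(4, 7): LHS = 11, RHS = 11 → holds
(5, 4): LHS = 9, RHS = 9 → holds
(7, 5): LHS = 12, RHS = 12 → holds

Every pair satisfies the claim.

Answer: All pairs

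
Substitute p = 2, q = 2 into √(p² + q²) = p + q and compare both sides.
LHS = √(2² + 2²) = 2·√(2) ≈ 2.828
RHS = 2 + 2 = 4

LHS ≠ RHS (they differ by about 1.172), so the equation does not hold here.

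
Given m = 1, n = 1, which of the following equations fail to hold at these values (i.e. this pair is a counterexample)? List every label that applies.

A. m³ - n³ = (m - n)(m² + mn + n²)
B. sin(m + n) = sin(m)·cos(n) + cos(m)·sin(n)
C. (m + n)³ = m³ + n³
C

Evaluating each claim at the given values:
A. LHS = 0, RHS = 0 → holds here (LHS = RHS)
B. LHS = sin(2) ≈ 0.9093, RHS = 2·sin(1)·cos(1) ≈ 0.9093 → holds here (LHS = RHS)
C. LHS = 8, RHS = 2 → fails here (LHS ≠ RHS)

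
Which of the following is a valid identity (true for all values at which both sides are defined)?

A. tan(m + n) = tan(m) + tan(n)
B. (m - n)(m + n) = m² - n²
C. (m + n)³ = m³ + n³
A: fails at (2, 5) — LHS = tan(7) ≈ 0.8714, RHS = tan(5) + tan(2) ≈ -5.566.
B: holds — e.g. at (3, 7), both sides equal -40.
C: fails at (2, 5) — LHS = 343, RHS = 133.

Answer: B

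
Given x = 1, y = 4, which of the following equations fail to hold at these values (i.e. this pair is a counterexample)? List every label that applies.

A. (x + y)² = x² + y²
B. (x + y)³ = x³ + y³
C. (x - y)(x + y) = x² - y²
Evaluating each claim at the given values:
A. LHS = 25, RHS = 17 → fails here (LHS ≠ RHS)
B. LHS = 125, RHS = 65 → fails here (LHS ≠ RHS)
C. LHS = -15, RHS = -15 → holds here (LHS = RHS)

Answer: A, B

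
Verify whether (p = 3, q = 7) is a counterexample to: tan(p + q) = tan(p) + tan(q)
Substituting p = 3, q = 7:
LHS = tan(3 + 7) = tan(10) ≈ 0.6484
RHS = tan(3) + tan(7) ≈ 0.7289

Since LHS ≠ RHS, this pair disproves the claim.

Answer: Yes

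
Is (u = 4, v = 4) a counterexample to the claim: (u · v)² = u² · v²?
No

Substituting u = 4, v = 4:
LHS = (4 · 4)² = 256
RHS = 4² · 4² = 256

The sides agree, so this pair does not disprove the claim.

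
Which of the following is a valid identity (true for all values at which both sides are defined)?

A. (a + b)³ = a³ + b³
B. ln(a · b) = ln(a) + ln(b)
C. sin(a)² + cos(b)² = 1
A: fails at (5, 8) — LHS = 2197, RHS = 637.
B: holds — e.g. at (1, 5), both sides equal ln(5) ≈ 1.609.
C: fails at (3, 4) — LHS = sin(3)² + cos(4)² ≈ 0.4472, RHS = 1.

Answer: B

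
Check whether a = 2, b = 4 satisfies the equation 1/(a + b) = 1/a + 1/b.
Substituting a = 2, b = 4:

LHS = 1/(2 + 4) = 1/6
RHS = 1/2 + 1/4 = 3/4

LHS ≠ RHS, so the equation does not hold at this point.

Answer: Fails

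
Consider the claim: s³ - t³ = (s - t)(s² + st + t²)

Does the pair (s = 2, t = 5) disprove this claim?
No

Substituting s = 2, t = 5:
LHS = 2³ - 5³ = -117
RHS = (2 - 5)(2² + 2·5 + 5²) = -117

The sides agree, so this pair does not disprove the claim.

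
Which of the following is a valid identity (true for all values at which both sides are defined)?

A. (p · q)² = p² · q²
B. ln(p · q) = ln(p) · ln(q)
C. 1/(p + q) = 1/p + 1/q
A

A: holds — e.g. at (2, 2), both sides equal 16.
B: fails at (1, 2) — LHS = ln(2) ≈ 0.6931, RHS = 0.
C: fails at (1, 5) — LHS = 1/6, RHS = 6/5.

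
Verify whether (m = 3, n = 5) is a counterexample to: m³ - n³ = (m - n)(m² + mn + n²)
No

Substituting m = 3, n = 5:
LHS = 3³ - 5³ = -98
RHS = (3 - 5)(3² + 3·5 + 5²) = -98

The sides agree, so this pair does not disprove the claim.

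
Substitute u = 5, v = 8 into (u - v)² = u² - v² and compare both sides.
LHS = (5 - 8)² = 9
RHS = 5² - 8² = -39

LHS ≠ RHS, so the equation does not hold here.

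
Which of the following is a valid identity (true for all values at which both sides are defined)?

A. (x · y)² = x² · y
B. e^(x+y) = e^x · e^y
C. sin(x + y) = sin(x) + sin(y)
B

A: fails at (1, 5) — LHS = 25, RHS = 5.
B: holds — e.g. at (2, 2), both sides equal e^4 ≈ 54.6.
C: fails at (1, 1) — LHS = sin(2) ≈ 0.9093, RHS = 2·sin(1) ≈ 1.683.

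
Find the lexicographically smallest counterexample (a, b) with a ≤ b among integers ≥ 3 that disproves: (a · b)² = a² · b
Substituting (3, 3) into the claim:
LHS = (3 · 3)² = 81
RHS = 3² · 3 = 27

Since LHS ≠ RHS, this pair disproves the claim, and no lexicographically smaller pair (a ≤ b, integers ≥ 3) does.

For instance (7, 9) is also a counterexample (LHS = 3969, RHS = 441), but it's lexicographically larger.

Answer: (a, b) = (3, 3)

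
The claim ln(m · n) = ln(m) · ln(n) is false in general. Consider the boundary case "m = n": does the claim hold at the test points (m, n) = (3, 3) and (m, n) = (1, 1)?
At (3, 3): LHS = ln(9) ≈ 2.197 ≠ RHS = ln(3)² ≈ 1.207
At (1, 1): LHS = 0, RHS = 0 → equal

Answer: Only at (1, 1)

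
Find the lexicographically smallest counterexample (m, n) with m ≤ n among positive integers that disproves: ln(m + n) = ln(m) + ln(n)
(m, n) = (1, 1)

Substituting (1, 1) into the claim:
LHS = ln(1 + 1) = ln(2) ≈ 0.6931
RHS = ln(1) + ln(1) = 0

Since LHS ≠ RHS, this pair disproves the claim, and no lexicographically smaller pair (m ≤ n, positive integers) does.

For instance (1, 3) is also a counterexample (LHS = ln(4) ≈ 1.386, RHS = ln(3) ≈ 1.099), but it's lexicographically larger.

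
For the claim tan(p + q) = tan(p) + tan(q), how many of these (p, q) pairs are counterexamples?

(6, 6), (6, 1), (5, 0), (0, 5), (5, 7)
Testing each pair:
(6, 6): LHS = tan(12) ≈ -0.6359, RHS = 2·tan(6) ≈ -0.582 → counterexample
(6, 1): LHS = tan(7) ≈ 0.8714, RHS = tan(6) + tan(1) ≈ 1.266 → counterexample
(5, 0): LHS = tan(5) ≈ -3.381, RHS = tan(5) ≈ -3.381 → satisfies claim
(0, 5): LHS = tan(5) ≈ -3.381, RHS = tan(5) ≈ -3.381 → satisfies claim
(5, 7): LHS = tan(12) ≈ -0.6359, RHS = tan(5) + tan(7) ≈ -2.509 → counterexample

That makes 3 counterexamples.

Answer: 3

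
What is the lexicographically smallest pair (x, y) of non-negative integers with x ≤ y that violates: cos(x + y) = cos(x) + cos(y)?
(x, y) = (0, 0)

Substituting (0, 0) into the claim:
LHS = cos(0 + 0) = 1
RHS = cos(0) + cos(0) = 2

Since LHS ≠ RHS, this pair disproves the claim, and no lexicographically smaller pair (x ≤ y, non-negative integers) does.

For instance (0, 5) is also a counterexample (LHS = cos(5) ≈ 0.2837, RHS = cos(5) + 1 ≈ 1.284), but it's lexicographically larger.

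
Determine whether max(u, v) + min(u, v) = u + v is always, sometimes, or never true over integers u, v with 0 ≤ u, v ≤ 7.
Always true

The identity holds for every pair in the range. For instance at (u, v) = (4, 1): both sides equal 5.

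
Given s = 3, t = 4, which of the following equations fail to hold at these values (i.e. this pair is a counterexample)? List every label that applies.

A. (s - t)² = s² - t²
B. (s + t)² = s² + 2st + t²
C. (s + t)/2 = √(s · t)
Evaluating each claim at the given values:
A. LHS = 1, RHS = -7 → fails here (LHS ≠ RHS)
B. LHS = 49, RHS = 49 → holds here (LHS = RHS)
C. LHS = 7/2, RHS = 2·√(3) ≈ 3.464 → fails here (LHS ≠ RHS)

Answer: A, C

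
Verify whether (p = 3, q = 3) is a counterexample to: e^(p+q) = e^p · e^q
Substituting p = 3, q = 3:
LHS = e^(3+3) = e^6 ≈ 403.4
RHS = e^3 · e^3 = e^6 ≈ 403.4

The sides agree, so this pair does not disprove the claim.

Answer: No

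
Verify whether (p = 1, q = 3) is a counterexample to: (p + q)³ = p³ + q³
Substituting p = 1, q = 3:
LHS = (1 + 3)³ = 64
RHS = 1³ + 3³ = 28

Since LHS ≠ RHS, this pair disproves the claim.

Answer: Yes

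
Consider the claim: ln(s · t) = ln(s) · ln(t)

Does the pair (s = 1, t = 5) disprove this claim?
Substituting s = 1, t = 5:
LHS = ln(1 · 5) = ln(5) ≈ 1.609
RHS = ln(1) · ln(5) = 0

Since LHS ≠ RHS, this pair disproves the claim.

Answer: Yes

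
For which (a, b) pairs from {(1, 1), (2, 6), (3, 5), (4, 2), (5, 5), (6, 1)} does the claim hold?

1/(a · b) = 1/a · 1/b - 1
Testing each pair:
(1, 1): LHS = 1, RHS = 0 → fails
(2, 6): LHS = 1/12, RHS = -11/12 → fails
(3, 5): LHS = 1/15, RHS = -14/15 → fails
(4, 2): LHS = 1/8, RHS = -7/8 → fails
(5, 5): LHS = 1/25, RHS = -24/25 → fails
(6, 1): LHS = 1/6, RHS = -5/6 → fails

No pair satisfies the claim.

Answer: None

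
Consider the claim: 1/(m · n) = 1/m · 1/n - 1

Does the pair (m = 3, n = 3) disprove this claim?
Yes

Substituting m = 3, n = 3:
LHS = 1/(3 · 3) = 1/9
RHS = 1/3 · 1/3 - 1 = -8/9

Since LHS ≠ RHS, this pair disproves the claim.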